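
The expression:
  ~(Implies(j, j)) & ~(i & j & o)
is never true.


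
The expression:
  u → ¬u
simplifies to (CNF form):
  ¬u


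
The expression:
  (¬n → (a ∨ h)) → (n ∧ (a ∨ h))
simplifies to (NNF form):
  (a ∧ n) ∨ (h ∧ n) ∨ (¬a ∧ ¬h ∧ ¬n)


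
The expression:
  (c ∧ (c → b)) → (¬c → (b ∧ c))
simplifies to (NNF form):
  True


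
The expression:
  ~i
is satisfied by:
  {i: False}


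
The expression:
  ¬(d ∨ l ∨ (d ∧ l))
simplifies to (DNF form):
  ¬d ∧ ¬l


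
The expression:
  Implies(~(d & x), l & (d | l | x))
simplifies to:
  l | (d & x)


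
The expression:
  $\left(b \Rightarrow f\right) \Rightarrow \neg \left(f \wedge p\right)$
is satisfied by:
  {p: False, f: False}
  {f: True, p: False}
  {p: True, f: False}


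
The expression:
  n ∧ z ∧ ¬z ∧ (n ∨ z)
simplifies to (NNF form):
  False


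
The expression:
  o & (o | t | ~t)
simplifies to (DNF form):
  o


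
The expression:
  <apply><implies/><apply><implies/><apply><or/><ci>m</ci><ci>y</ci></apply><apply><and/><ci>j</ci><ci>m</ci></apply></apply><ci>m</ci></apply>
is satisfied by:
  {y: True, m: True}
  {y: True, m: False}
  {m: True, y: False}


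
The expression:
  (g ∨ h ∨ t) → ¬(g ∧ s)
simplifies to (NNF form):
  ¬g ∨ ¬s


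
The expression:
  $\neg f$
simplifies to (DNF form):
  $\neg f$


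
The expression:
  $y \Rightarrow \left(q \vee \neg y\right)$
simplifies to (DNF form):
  $q \vee \neg y$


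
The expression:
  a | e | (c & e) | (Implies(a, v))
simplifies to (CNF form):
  True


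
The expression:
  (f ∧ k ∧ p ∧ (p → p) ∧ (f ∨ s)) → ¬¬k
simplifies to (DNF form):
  True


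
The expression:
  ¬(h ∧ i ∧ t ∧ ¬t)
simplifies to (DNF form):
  True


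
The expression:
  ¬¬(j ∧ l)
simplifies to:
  j ∧ l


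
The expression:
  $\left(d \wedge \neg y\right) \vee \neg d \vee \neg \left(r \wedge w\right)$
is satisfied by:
  {w: False, d: False, y: False, r: False}
  {r: True, w: False, d: False, y: False}
  {y: True, w: False, d: False, r: False}
  {r: True, y: True, w: False, d: False}
  {d: True, r: False, w: False, y: False}
  {r: True, d: True, w: False, y: False}
  {y: True, d: True, r: False, w: False}
  {r: True, y: True, d: True, w: False}
  {w: True, y: False, d: False, r: False}
  {r: True, w: True, y: False, d: False}
  {y: True, w: True, r: False, d: False}
  {r: True, y: True, w: True, d: False}
  {d: True, w: True, y: False, r: False}
  {r: True, d: True, w: True, y: False}
  {y: True, d: True, w: True, r: False}


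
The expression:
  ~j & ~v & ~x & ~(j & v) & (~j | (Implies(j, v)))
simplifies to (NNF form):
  ~j & ~v & ~x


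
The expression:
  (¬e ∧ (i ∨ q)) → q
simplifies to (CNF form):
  e ∨ q ∨ ¬i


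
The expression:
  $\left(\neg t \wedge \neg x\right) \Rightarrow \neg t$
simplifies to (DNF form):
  $\text{True}$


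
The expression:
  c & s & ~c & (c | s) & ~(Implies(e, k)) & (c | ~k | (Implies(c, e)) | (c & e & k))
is never true.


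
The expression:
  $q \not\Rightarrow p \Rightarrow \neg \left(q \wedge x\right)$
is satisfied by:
  {p: True, q: False, x: False}
  {p: False, q: False, x: False}
  {x: True, p: True, q: False}
  {x: True, p: False, q: False}
  {q: True, p: True, x: False}
  {q: True, p: False, x: False}
  {q: True, x: True, p: True}


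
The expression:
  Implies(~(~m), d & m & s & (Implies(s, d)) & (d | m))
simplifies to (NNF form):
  ~m | (d & s)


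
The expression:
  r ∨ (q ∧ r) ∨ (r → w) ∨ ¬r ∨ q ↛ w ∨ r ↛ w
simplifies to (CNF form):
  True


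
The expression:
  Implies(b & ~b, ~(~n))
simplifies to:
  True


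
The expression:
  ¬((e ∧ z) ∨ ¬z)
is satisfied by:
  {z: True, e: False}


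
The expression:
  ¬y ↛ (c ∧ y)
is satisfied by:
  {y: False}


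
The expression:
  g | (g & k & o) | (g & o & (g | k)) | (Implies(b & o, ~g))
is always true.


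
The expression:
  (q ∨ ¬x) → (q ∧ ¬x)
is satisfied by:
  {q: True, x: False}
  {x: True, q: False}


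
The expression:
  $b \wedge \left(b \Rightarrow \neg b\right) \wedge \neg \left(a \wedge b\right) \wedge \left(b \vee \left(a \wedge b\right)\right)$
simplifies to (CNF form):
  $\text{False}$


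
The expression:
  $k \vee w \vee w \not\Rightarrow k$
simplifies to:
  $k \vee w$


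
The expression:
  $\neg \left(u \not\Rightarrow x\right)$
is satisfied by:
  {x: True, u: False}
  {u: False, x: False}
  {u: True, x: True}


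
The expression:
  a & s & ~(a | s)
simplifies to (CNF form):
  False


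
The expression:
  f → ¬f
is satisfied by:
  {f: False}


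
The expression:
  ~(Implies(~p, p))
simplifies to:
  ~p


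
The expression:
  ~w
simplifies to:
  ~w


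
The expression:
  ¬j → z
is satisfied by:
  {z: True, j: True}
  {z: True, j: False}
  {j: True, z: False}


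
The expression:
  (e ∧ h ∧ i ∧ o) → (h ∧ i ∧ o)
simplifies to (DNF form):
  True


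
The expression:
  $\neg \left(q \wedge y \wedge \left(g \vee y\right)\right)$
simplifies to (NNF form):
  $\neg q \vee \neg y$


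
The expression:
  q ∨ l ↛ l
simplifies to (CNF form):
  q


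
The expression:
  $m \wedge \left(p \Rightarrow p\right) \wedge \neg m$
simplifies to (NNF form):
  $\text{False}$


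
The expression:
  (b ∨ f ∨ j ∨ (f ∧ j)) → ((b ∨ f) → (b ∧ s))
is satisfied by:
  {s: True, f: False, b: False}
  {f: False, b: False, s: False}
  {b: True, s: True, f: False}
  {b: True, f: True, s: True}


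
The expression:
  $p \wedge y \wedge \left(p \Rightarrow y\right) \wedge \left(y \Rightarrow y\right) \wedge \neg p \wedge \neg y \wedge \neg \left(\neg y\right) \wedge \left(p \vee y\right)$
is never true.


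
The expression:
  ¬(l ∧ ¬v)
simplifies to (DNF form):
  v ∨ ¬l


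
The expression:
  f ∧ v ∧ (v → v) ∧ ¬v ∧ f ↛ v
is never true.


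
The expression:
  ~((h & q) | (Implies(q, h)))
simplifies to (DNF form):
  q & ~h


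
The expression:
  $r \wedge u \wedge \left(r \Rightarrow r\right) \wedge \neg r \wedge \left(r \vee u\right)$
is never true.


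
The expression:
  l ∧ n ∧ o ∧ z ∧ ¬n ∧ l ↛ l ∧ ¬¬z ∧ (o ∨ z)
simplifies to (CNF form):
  False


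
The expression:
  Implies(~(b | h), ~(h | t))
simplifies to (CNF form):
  b | h | ~t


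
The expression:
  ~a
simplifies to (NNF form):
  ~a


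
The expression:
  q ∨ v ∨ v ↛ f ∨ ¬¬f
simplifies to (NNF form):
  f ∨ q ∨ v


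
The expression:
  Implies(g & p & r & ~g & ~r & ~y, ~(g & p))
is always true.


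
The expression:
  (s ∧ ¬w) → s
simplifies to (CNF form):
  True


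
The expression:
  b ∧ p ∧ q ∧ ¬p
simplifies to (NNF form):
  False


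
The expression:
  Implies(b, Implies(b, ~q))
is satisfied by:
  {q: False, b: False}
  {b: True, q: False}
  {q: True, b: False}


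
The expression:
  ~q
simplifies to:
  ~q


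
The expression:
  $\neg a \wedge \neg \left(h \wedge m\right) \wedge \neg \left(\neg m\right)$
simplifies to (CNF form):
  $m \wedge \neg a \wedge \neg h$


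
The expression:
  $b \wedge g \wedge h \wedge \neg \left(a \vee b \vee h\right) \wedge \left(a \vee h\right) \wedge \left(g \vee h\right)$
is never true.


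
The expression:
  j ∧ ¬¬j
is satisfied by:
  {j: True}


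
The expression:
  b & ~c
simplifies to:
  b & ~c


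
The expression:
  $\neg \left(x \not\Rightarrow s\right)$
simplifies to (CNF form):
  $s \vee \neg x$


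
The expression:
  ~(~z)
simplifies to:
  z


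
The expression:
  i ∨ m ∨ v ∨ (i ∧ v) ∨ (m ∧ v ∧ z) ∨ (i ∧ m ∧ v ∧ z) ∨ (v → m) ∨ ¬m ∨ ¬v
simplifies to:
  True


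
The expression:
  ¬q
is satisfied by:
  {q: False}


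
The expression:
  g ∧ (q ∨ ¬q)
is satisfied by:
  {g: True}


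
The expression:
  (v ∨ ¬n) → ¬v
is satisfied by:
  {v: False}


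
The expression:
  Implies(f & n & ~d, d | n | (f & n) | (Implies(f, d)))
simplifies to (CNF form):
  True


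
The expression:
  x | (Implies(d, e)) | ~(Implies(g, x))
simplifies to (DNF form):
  e | g | x | ~d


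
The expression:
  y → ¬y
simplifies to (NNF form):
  ¬y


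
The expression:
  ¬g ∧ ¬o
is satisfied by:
  {g: False, o: False}


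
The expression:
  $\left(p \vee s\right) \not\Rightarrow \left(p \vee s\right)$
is never true.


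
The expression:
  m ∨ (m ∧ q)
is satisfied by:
  {m: True}


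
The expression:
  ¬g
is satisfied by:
  {g: False}


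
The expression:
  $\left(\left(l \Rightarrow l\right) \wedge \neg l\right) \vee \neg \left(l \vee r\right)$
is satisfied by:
  {l: False}


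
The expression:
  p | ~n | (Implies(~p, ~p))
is always true.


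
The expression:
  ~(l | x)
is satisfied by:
  {x: False, l: False}


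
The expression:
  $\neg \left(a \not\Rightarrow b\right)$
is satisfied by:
  {b: True, a: False}
  {a: False, b: False}
  {a: True, b: True}


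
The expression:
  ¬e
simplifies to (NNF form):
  ¬e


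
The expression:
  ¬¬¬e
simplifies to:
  ¬e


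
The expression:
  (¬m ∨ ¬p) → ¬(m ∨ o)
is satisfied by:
  {p: True, o: False, m: False}
  {p: False, o: False, m: False}
  {m: True, p: True, o: False}
  {m: True, o: True, p: True}


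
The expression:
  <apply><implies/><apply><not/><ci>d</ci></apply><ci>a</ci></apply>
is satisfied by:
  {a: True, d: True}
  {a: True, d: False}
  {d: True, a: False}


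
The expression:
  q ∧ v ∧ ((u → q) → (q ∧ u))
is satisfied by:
  {u: True, q: True, v: True}


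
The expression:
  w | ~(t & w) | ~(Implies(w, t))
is always true.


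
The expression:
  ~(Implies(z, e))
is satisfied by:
  {z: True, e: False}


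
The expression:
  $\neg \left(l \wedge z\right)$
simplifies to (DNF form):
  $\neg l \vee \neg z$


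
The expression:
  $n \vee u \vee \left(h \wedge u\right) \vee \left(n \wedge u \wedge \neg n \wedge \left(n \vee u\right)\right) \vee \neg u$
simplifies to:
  $\text{True}$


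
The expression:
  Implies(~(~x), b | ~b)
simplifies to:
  True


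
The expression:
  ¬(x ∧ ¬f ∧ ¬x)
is always true.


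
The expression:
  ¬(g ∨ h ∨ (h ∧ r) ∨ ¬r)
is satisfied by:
  {r: True, g: False, h: False}


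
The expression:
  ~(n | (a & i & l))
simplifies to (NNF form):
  ~n & (~a | ~i | ~l)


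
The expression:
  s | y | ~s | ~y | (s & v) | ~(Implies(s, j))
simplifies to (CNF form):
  True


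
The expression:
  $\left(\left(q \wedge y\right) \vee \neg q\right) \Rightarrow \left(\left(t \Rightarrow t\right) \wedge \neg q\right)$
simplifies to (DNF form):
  $\neg q \vee \neg y$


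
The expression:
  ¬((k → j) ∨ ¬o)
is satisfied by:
  {o: True, k: True, j: False}


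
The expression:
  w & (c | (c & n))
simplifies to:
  c & w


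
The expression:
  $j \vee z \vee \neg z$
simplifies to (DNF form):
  $\text{True}$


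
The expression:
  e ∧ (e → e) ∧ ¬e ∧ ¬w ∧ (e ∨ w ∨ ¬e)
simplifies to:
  False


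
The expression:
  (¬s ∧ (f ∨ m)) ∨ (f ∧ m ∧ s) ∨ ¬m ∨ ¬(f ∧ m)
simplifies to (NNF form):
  True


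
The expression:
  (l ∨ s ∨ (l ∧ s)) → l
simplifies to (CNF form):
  l ∨ ¬s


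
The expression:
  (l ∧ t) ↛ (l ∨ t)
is never true.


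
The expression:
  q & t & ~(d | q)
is never true.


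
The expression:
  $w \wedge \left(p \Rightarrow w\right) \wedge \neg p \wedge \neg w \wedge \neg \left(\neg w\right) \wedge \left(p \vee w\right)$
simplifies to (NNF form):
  $\text{False}$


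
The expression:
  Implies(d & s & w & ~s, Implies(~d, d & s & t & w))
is always true.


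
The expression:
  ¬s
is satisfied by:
  {s: False}


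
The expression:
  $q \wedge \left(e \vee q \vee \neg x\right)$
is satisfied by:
  {q: True}


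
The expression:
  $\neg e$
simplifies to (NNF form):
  $\neg e$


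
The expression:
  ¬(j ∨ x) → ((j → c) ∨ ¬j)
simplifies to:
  True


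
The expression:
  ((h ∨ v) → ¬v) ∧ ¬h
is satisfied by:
  {v: False, h: False}


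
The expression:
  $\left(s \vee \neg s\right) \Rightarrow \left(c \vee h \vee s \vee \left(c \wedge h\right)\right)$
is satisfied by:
  {s: True, c: True, h: True}
  {s: True, c: True, h: False}
  {s: True, h: True, c: False}
  {s: True, h: False, c: False}
  {c: True, h: True, s: False}
  {c: True, h: False, s: False}
  {h: True, c: False, s: False}


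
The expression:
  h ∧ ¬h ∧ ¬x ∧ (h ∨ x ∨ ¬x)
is never true.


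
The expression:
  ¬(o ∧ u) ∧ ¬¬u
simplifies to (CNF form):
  u ∧ ¬o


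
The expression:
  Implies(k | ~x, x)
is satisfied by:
  {x: True}


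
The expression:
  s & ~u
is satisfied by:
  {s: True, u: False}


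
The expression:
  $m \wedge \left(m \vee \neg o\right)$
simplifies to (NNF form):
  $m$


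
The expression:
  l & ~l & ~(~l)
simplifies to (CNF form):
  False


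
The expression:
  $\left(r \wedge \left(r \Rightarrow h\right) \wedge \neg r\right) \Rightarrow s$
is always true.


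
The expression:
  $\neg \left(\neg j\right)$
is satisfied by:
  {j: True}


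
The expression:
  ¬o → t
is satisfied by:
  {t: True, o: True}
  {t: True, o: False}
  {o: True, t: False}


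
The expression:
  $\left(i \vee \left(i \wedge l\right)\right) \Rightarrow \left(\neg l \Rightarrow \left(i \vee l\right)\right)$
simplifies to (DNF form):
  $\text{True}$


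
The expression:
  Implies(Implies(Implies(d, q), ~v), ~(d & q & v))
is always true.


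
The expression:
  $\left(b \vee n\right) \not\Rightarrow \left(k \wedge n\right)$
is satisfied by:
  {b: True, n: False, k: False}
  {b: True, k: True, n: False}
  {b: True, n: True, k: False}
  {n: True, k: False, b: False}


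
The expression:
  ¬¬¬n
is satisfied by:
  {n: False}


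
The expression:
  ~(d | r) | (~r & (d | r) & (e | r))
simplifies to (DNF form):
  (e & ~r) | (~d & ~r)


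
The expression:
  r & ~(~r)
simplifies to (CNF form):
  r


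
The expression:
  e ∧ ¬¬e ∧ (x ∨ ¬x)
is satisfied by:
  {e: True}


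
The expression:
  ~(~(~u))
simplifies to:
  ~u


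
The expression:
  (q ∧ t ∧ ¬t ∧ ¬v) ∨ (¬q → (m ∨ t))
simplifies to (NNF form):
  m ∨ q ∨ t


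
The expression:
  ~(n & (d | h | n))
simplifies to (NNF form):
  ~n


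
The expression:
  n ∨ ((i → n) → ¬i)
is always true.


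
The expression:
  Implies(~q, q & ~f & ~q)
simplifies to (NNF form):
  q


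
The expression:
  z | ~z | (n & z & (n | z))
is always true.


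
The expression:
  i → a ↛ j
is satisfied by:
  {a: True, j: False, i: False}
  {j: False, i: False, a: False}
  {a: True, j: True, i: False}
  {j: True, a: False, i: False}
  {i: True, a: True, j: False}


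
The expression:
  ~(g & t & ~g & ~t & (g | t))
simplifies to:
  True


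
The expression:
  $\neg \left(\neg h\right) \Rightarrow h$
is always true.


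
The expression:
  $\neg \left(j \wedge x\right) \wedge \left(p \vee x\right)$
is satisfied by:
  {p: True, j: False, x: False}
  {x: True, p: True, j: False}
  {x: True, j: False, p: False}
  {p: True, j: True, x: False}


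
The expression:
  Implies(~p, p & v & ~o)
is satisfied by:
  {p: True}


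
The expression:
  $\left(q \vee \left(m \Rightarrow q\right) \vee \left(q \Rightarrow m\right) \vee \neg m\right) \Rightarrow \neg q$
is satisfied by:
  {q: False}


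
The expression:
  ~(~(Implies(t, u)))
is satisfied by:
  {u: True, t: False}
  {t: False, u: False}
  {t: True, u: True}


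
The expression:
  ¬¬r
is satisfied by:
  {r: True}


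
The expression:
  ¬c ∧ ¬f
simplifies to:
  ¬c ∧ ¬f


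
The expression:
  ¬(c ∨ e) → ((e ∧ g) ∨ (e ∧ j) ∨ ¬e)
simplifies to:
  True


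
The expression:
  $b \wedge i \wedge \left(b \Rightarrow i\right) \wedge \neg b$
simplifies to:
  $\text{False}$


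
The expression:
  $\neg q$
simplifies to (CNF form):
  $\neg q$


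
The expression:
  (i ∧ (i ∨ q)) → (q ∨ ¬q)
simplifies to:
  True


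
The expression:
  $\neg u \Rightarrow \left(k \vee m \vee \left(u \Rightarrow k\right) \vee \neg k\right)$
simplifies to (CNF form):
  $\text{True}$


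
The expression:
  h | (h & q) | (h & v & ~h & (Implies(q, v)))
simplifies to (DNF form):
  h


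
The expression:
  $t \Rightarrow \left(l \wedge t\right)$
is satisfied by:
  {l: True, t: False}
  {t: False, l: False}
  {t: True, l: True}


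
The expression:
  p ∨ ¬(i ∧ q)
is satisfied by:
  {p: True, q: False, i: False}
  {p: False, q: False, i: False}
  {i: True, p: True, q: False}
  {i: True, p: False, q: False}
  {q: True, p: True, i: False}
  {q: True, p: False, i: False}
  {q: True, i: True, p: True}


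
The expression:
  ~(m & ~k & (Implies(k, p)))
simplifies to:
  k | ~m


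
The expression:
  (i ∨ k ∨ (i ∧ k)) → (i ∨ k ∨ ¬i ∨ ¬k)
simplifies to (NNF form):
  True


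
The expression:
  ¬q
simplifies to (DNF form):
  ¬q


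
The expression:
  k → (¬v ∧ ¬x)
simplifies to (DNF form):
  (¬v ∧ ¬x) ∨ ¬k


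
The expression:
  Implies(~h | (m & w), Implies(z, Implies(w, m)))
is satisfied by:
  {m: True, h: True, w: False, z: False}
  {m: True, w: False, h: False, z: False}
  {h: True, m: False, w: False, z: False}
  {m: False, w: False, h: False, z: False}
  {z: True, m: True, h: True, w: False}
  {z: True, m: True, w: False, h: False}
  {z: True, h: True, m: False, w: False}
  {z: True, m: False, w: False, h: False}
  {m: True, w: True, h: True, z: False}
  {m: True, w: True, z: False, h: False}
  {w: True, h: True, z: False, m: False}
  {w: True, z: False, h: False, m: False}
  {m: True, w: True, z: True, h: True}
  {m: True, w: True, z: True, h: False}
  {w: True, z: True, h: True, m: False}


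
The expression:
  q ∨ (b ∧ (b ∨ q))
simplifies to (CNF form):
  b ∨ q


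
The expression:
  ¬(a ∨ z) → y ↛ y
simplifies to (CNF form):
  a ∨ z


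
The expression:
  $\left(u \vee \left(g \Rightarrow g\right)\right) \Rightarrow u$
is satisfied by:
  {u: True}


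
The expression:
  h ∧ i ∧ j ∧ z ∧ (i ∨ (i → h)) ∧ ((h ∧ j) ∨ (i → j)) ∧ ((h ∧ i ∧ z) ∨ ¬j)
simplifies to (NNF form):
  h ∧ i ∧ j ∧ z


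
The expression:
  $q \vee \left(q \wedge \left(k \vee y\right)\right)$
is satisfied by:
  {q: True}


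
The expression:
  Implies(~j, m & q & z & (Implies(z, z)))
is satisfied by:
  {q: True, j: True, m: True, z: True}
  {q: True, j: True, m: True, z: False}
  {q: True, j: True, z: True, m: False}
  {q: True, j: True, z: False, m: False}
  {j: True, m: True, z: True, q: False}
  {j: True, m: True, z: False, q: False}
  {j: True, m: False, z: True, q: False}
  {j: True, m: False, z: False, q: False}
  {q: True, m: True, z: True, j: False}


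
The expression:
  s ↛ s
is never true.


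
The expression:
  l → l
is always true.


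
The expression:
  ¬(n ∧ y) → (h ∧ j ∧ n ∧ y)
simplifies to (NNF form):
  n ∧ y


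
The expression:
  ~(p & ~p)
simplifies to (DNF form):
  True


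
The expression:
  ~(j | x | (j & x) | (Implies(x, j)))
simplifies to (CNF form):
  False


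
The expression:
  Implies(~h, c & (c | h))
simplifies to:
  c | h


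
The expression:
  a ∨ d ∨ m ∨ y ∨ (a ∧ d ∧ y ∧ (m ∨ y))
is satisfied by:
  {a: True, y: True, d: True, m: True}
  {a: True, y: True, d: True, m: False}
  {a: True, y: True, m: True, d: False}
  {a: True, y: True, m: False, d: False}
  {a: True, d: True, m: True, y: False}
  {a: True, d: True, m: False, y: False}
  {a: True, d: False, m: True, y: False}
  {a: True, d: False, m: False, y: False}
  {y: True, d: True, m: True, a: False}
  {y: True, d: True, m: False, a: False}
  {y: True, m: True, d: False, a: False}
  {y: True, m: False, d: False, a: False}
  {d: True, m: True, y: False, a: False}
  {d: True, y: False, m: False, a: False}
  {m: True, y: False, d: False, a: False}


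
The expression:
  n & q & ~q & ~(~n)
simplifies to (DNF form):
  False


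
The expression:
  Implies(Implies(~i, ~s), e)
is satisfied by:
  {e: True, s: True, i: False}
  {e: True, s: False, i: False}
  {i: True, e: True, s: True}
  {i: True, e: True, s: False}
  {s: True, i: False, e: False}


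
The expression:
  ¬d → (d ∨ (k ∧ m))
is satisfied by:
  {d: True, m: True, k: True}
  {d: True, m: True, k: False}
  {d: True, k: True, m: False}
  {d: True, k: False, m: False}
  {m: True, k: True, d: False}


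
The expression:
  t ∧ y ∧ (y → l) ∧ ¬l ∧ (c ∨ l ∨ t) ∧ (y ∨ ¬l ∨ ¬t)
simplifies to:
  False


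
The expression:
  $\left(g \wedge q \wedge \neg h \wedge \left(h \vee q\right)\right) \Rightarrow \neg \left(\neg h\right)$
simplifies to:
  $h \vee \neg g \vee \neg q$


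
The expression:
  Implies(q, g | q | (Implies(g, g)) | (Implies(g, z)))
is always true.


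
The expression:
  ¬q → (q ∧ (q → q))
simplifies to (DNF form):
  q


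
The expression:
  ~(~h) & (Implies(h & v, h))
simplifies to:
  h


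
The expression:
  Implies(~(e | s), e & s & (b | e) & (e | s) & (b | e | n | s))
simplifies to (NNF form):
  e | s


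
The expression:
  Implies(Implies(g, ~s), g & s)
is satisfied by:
  {s: True, g: True}


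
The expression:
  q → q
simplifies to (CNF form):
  True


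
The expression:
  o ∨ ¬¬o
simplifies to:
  o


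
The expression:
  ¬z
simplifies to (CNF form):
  ¬z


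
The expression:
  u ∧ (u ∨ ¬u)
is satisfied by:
  {u: True}


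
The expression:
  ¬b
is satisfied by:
  {b: False}


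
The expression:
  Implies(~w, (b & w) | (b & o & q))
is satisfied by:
  {q: True, w: True, o: True, b: True}
  {q: True, w: True, o: True, b: False}
  {q: True, w: True, b: True, o: False}
  {q: True, w: True, b: False, o: False}
  {w: True, o: True, b: True, q: False}
  {w: True, o: True, b: False, q: False}
  {w: True, o: False, b: True, q: False}
  {w: True, o: False, b: False, q: False}
  {q: True, o: True, b: True, w: False}


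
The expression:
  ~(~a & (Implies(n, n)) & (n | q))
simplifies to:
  a | (~n & ~q)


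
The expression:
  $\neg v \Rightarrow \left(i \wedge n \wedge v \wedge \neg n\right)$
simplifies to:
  $v$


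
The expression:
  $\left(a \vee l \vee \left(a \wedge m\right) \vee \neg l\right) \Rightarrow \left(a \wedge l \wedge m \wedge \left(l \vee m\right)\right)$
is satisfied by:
  {a: True, m: True, l: True}


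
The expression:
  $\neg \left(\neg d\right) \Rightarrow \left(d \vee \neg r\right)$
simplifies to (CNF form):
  $\text{True}$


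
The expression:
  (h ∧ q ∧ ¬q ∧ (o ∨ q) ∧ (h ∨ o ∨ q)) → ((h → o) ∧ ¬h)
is always true.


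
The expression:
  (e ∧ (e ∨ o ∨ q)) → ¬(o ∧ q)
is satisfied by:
  {o: False, e: False, q: False}
  {q: True, o: False, e: False}
  {e: True, o: False, q: False}
  {q: True, e: True, o: False}
  {o: True, q: False, e: False}
  {q: True, o: True, e: False}
  {e: True, o: True, q: False}


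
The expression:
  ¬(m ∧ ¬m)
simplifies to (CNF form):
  True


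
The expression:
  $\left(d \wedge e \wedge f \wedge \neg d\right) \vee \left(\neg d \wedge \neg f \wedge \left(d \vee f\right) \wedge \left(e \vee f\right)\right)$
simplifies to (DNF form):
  $\text{False}$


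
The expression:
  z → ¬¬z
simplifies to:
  True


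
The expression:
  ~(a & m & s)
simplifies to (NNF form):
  ~a | ~m | ~s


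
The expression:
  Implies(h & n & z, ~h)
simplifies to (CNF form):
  ~h | ~n | ~z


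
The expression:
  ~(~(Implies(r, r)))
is always true.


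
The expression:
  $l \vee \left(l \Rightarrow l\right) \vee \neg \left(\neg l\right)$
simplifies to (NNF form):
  $\text{True}$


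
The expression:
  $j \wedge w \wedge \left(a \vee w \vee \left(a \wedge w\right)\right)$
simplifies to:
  $j \wedge w$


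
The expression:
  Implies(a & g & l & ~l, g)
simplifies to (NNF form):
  True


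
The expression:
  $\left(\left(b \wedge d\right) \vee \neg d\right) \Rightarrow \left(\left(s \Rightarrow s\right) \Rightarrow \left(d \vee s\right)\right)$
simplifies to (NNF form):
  $d \vee s$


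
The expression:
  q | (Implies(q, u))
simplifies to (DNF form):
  True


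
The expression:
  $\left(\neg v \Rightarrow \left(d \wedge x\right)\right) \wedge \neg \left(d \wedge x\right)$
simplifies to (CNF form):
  $v \wedge \left(\neg d \vee \neg x\right)$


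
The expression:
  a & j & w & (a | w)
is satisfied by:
  {a: True, j: True, w: True}


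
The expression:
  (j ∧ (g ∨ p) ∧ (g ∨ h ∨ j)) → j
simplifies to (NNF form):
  True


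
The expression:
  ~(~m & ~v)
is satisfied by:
  {m: True, v: True}
  {m: True, v: False}
  {v: True, m: False}


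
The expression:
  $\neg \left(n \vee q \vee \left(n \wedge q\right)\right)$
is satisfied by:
  {n: False, q: False}


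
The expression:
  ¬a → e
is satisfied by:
  {a: True, e: True}
  {a: True, e: False}
  {e: True, a: False}


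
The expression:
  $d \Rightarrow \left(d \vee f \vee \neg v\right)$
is always true.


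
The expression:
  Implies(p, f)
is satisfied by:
  {f: True, p: False}
  {p: False, f: False}
  {p: True, f: True}


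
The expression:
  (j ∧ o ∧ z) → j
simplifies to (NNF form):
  True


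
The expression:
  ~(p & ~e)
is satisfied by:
  {e: True, p: False}
  {p: False, e: False}
  {p: True, e: True}


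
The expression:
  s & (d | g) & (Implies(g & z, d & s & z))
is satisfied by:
  {d: True, s: True, g: True, z: False}
  {d: True, s: True, g: False, z: False}
  {d: True, z: True, s: True, g: True}
  {d: True, z: True, s: True, g: False}
  {s: True, g: True, z: False, d: False}


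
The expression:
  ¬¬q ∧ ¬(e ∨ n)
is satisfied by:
  {q: True, n: False, e: False}


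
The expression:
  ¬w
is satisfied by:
  {w: False}


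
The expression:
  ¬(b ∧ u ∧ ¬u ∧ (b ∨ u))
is always true.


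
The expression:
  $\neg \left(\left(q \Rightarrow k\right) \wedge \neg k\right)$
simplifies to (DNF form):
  $k \vee q$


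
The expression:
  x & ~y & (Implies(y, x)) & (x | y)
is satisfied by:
  {x: True, y: False}


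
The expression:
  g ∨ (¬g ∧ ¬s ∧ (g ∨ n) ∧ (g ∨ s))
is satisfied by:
  {g: True}


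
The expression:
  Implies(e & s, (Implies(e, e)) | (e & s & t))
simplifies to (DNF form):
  True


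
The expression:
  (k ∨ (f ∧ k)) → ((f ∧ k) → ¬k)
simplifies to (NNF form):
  ¬f ∨ ¬k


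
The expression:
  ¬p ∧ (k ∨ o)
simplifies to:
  ¬p ∧ (k ∨ o)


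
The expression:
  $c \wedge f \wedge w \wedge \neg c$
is never true.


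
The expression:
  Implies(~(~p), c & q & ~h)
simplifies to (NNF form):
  ~p | (c & q & ~h)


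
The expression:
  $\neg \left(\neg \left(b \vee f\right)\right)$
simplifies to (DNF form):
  $b \vee f$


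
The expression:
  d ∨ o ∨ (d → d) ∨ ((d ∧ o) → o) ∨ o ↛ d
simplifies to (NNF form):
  True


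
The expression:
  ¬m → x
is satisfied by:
  {x: True, m: True}
  {x: True, m: False}
  {m: True, x: False}


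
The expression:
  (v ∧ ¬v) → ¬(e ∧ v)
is always true.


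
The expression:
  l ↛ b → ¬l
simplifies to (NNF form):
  b ∨ ¬l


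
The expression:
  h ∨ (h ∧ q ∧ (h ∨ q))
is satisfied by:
  {h: True}


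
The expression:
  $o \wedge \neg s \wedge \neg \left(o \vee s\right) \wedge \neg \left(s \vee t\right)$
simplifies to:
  $\text{False}$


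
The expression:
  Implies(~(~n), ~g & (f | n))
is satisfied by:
  {g: False, n: False}
  {n: True, g: False}
  {g: True, n: False}


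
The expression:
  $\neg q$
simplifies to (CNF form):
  $\neg q$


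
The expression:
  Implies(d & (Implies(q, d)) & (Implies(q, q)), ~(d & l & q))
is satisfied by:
  {l: False, q: False, d: False}
  {d: True, l: False, q: False}
  {q: True, l: False, d: False}
  {d: True, q: True, l: False}
  {l: True, d: False, q: False}
  {d: True, l: True, q: False}
  {q: True, l: True, d: False}


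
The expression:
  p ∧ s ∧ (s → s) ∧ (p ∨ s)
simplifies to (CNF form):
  p ∧ s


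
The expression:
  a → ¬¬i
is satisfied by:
  {i: True, a: False}
  {a: False, i: False}
  {a: True, i: True}


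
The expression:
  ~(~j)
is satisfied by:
  {j: True}


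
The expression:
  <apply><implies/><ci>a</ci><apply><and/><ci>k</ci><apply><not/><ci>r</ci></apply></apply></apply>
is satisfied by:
  {k: True, a: False, r: False}
  {k: False, a: False, r: False}
  {r: True, k: True, a: False}
  {r: True, k: False, a: False}
  {a: True, k: True, r: False}


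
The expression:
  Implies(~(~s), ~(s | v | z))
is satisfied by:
  {s: False}


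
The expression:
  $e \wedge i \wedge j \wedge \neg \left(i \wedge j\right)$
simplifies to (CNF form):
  $\text{False}$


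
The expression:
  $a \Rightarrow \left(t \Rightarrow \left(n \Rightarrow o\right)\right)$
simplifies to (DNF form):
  $o \vee \neg a \vee \neg n \vee \neg t$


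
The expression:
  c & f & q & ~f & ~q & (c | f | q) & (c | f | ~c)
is never true.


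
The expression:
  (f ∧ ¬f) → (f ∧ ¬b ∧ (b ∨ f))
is always true.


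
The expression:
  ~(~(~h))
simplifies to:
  ~h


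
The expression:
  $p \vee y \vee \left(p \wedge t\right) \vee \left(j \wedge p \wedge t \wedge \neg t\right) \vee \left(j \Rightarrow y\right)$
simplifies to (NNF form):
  $p \vee y \vee \neg j$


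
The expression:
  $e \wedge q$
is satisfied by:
  {e: True, q: True}


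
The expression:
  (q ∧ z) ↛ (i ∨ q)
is never true.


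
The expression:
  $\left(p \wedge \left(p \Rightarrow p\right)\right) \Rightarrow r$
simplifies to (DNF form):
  $r \vee \neg p$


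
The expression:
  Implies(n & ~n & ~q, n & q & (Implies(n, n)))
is always true.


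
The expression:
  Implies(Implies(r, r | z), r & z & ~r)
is never true.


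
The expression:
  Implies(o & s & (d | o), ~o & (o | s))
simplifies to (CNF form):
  ~o | ~s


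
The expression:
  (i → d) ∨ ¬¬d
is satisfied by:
  {d: True, i: False}
  {i: False, d: False}
  {i: True, d: True}


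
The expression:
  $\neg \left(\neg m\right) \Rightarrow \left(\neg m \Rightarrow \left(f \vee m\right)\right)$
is always true.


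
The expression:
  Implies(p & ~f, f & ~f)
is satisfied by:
  {f: True, p: False}
  {p: False, f: False}
  {p: True, f: True}


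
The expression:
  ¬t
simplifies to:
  ¬t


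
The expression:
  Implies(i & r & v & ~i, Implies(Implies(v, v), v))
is always true.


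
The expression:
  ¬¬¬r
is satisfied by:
  {r: False}


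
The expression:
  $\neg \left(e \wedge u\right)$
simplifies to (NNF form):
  $\neg e \vee \neg u$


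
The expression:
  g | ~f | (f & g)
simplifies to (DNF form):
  g | ~f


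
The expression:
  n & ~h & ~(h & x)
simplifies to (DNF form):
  n & ~h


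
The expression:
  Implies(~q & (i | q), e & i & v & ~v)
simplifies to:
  q | ~i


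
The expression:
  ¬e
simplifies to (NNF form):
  ¬e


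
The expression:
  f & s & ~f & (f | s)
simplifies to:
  False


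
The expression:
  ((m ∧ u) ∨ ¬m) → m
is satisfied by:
  {m: True}


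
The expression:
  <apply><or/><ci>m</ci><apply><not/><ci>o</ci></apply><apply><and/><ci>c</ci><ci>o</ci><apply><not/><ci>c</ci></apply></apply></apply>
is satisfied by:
  {m: True, o: False}
  {o: False, m: False}
  {o: True, m: True}


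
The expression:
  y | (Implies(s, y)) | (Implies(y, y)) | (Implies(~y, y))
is always true.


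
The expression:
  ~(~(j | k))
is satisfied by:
  {k: True, j: True}
  {k: True, j: False}
  {j: True, k: False}


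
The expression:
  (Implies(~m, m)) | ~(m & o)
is always true.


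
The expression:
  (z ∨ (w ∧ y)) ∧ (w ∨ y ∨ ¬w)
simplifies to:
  z ∨ (w ∧ y)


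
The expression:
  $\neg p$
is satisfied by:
  {p: False}


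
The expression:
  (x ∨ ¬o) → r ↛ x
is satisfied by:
  {r: True, o: True, x: False}
  {r: True, o: False, x: False}
  {o: True, r: False, x: False}


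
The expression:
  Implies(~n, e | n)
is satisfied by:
  {n: True, e: True}
  {n: True, e: False}
  {e: True, n: False}


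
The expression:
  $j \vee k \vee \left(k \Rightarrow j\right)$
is always true.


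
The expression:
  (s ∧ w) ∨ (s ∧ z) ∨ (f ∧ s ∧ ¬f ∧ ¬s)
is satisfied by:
  {z: True, w: True, s: True}
  {z: True, s: True, w: False}
  {w: True, s: True, z: False}


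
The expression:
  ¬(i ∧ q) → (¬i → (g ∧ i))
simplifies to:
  i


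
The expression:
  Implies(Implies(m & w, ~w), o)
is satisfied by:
  {o: True, m: True, w: True}
  {o: True, m: True, w: False}
  {o: True, w: True, m: False}
  {o: True, w: False, m: False}
  {m: True, w: True, o: False}


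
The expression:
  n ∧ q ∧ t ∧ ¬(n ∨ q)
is never true.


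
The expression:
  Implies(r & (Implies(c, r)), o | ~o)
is always true.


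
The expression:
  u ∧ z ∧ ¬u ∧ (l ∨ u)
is never true.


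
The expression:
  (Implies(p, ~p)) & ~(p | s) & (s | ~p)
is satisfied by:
  {p: False, s: False}


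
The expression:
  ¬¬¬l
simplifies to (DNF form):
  ¬l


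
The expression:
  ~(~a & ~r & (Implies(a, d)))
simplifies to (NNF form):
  a | r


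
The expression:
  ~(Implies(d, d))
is never true.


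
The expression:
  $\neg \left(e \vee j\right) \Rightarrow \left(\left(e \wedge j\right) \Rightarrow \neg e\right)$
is always true.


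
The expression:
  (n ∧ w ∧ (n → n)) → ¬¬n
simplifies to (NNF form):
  True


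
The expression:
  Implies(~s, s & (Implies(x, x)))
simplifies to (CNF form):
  s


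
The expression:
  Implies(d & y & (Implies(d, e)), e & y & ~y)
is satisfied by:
  {e: False, d: False, y: False}
  {y: True, e: False, d: False}
  {d: True, e: False, y: False}
  {y: True, d: True, e: False}
  {e: True, y: False, d: False}
  {y: True, e: True, d: False}
  {d: True, e: True, y: False}


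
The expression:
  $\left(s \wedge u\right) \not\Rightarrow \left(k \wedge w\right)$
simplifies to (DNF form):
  $\left(s \wedge u \wedge \neg k\right) \vee \left(s \wedge u \wedge \neg w\right)$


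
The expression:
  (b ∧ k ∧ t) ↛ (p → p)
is never true.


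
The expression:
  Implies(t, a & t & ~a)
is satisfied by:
  {t: False}


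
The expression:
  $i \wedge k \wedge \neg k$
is never true.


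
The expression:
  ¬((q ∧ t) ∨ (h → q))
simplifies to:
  h ∧ ¬q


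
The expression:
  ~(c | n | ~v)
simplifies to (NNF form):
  v & ~c & ~n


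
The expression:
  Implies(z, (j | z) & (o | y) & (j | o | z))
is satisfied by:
  {y: True, o: True, z: False}
  {y: True, z: False, o: False}
  {o: True, z: False, y: False}
  {o: False, z: False, y: False}
  {y: True, o: True, z: True}
  {y: True, z: True, o: False}
  {o: True, z: True, y: False}


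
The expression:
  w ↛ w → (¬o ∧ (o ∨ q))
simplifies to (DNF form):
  True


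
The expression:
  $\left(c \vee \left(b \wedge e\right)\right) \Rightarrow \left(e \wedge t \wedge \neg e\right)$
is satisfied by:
  {e: False, c: False, b: False}
  {b: True, e: False, c: False}
  {e: True, b: False, c: False}


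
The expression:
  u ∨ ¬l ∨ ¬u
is always true.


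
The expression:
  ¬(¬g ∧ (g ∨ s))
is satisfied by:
  {g: True, s: False}
  {s: False, g: False}
  {s: True, g: True}


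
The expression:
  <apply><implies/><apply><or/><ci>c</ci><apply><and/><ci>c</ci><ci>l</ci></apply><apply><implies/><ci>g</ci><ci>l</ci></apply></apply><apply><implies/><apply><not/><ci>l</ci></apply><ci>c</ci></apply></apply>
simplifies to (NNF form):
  <apply><or/><ci>c</ci><ci>g</ci><ci>l</ci></apply>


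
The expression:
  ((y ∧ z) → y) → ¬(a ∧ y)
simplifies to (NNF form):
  ¬a ∨ ¬y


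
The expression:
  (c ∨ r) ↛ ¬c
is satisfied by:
  {c: True}


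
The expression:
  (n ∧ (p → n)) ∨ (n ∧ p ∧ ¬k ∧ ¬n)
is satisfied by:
  {n: True}


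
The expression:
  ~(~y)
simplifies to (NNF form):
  y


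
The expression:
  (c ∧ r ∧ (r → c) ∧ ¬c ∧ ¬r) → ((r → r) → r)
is always true.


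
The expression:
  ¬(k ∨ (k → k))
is never true.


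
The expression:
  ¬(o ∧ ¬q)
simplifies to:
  q ∨ ¬o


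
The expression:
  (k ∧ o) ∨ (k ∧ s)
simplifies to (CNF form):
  k ∧ (o ∨ s)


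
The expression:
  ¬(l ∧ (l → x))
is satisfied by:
  {l: False, x: False}
  {x: True, l: False}
  {l: True, x: False}


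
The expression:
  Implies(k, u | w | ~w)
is always true.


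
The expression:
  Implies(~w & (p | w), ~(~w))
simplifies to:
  w | ~p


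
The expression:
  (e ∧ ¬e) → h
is always true.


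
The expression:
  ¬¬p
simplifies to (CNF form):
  p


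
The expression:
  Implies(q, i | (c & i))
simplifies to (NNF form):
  i | ~q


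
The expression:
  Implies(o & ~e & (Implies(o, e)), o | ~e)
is always true.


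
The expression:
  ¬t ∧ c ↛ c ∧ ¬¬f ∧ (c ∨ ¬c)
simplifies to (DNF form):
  False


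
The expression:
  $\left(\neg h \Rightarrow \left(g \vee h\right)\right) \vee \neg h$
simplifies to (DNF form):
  $\text{True}$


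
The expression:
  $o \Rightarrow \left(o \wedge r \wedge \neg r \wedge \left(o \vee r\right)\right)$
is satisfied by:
  {o: False}


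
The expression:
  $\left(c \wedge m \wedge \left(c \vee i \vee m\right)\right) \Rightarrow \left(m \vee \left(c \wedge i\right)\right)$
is always true.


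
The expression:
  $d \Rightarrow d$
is always true.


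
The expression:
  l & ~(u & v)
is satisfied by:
  {l: True, u: False, v: False}
  {v: True, l: True, u: False}
  {u: True, l: True, v: False}


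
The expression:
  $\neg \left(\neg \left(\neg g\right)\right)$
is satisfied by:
  {g: False}


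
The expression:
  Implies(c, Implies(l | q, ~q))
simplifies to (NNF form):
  ~c | ~q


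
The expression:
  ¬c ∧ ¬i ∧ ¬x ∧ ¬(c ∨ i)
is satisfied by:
  {x: False, i: False, c: False}
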